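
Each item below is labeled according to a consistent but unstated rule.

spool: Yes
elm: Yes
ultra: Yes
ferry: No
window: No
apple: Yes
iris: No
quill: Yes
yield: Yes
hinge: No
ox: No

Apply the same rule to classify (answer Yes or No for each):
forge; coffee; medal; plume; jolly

No, No, Yes, Yes, Yes

The distinguishing property — contains 'l' — holds for all the 'Yes' cases and none of the 'No' cases.
forge: no 'l', doesn't match → No.
coffee: no 'l', doesn't match → No.
medal: has 'l', satisfies this → Yes.
plume: has 'l', satisfies this → Yes.
jolly: has 'l', satisfies this → Yes.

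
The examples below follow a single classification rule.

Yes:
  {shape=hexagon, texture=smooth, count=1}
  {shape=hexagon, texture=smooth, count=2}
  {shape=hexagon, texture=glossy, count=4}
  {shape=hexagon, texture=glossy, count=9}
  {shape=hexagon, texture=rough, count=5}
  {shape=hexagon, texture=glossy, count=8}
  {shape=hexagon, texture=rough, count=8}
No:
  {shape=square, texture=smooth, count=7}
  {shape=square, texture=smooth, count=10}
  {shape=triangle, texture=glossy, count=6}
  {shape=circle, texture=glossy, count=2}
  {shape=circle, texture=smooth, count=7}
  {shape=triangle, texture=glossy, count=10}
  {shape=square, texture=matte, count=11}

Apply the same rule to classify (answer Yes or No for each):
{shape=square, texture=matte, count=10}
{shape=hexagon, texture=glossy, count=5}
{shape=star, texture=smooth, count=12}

No, Yes, No

Looking at the examples, the only property every 'Yes' case has and every 'No' case lacks is: shape is hexagon.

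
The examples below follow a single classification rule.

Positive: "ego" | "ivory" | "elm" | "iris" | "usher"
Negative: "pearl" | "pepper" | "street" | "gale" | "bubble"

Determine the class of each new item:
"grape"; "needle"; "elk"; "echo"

Negative, Negative, Positive, Positive

The rule appears to be: starts with a vowel.
"grape" → starts with 'g' → Negative. "needle" → starts with 'n' → Negative. "elk" → starts with 'e' → Positive. "echo" → starts with 'e' → Positive.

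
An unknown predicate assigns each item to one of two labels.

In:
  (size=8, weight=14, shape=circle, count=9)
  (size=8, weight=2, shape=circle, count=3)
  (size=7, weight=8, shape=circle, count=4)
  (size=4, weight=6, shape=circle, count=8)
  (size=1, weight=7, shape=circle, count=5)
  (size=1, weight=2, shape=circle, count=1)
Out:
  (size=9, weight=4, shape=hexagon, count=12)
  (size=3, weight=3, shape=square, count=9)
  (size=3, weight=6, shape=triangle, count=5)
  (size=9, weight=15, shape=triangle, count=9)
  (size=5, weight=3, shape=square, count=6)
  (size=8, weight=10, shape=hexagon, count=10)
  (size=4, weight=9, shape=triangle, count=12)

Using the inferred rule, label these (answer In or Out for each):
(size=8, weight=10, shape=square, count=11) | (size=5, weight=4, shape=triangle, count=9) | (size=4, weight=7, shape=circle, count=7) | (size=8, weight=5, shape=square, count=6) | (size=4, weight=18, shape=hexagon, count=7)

Out, Out, In, Out, Out

A rule that fits every label: shape is circle — true of each 'In' example, false of each 'Out' one.
(size=8, weight=10, shape=square, count=11): shape is square — fails this test, so Out.
(size=5, weight=4, shape=triangle, count=9): shape is triangle — fails this test, so Out.
(size=4, weight=7, shape=circle, count=7): shape is circle — passes, so In.
(size=8, weight=5, shape=square, count=6): shape is square — fails this test, so Out.
(size=4, weight=18, shape=hexagon, count=7): shape is hexagon — fails this test, so Out.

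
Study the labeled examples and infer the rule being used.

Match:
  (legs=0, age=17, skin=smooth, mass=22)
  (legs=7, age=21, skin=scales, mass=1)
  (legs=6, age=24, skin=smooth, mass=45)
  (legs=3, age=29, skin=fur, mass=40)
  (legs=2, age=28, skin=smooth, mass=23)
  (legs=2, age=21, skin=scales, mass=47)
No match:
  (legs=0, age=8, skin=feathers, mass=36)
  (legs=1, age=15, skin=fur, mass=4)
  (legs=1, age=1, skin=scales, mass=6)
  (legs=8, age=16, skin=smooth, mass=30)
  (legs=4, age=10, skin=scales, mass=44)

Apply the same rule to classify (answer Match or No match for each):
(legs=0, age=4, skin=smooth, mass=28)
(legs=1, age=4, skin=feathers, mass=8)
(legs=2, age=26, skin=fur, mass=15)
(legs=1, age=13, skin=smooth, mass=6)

'Match' ⟺ age ≥ 17.
No match: (legs=0, age=4, skin=smooth, mass=28), since age = 4. No match: (legs=1, age=4, skin=feathers, mass=8), since age = 4. Match: (legs=2, age=26, skin=fur, mass=15), since age = 26. No match: (legs=1, age=13, skin=smooth, mass=6), since age = 13.

No match, No match, Match, No match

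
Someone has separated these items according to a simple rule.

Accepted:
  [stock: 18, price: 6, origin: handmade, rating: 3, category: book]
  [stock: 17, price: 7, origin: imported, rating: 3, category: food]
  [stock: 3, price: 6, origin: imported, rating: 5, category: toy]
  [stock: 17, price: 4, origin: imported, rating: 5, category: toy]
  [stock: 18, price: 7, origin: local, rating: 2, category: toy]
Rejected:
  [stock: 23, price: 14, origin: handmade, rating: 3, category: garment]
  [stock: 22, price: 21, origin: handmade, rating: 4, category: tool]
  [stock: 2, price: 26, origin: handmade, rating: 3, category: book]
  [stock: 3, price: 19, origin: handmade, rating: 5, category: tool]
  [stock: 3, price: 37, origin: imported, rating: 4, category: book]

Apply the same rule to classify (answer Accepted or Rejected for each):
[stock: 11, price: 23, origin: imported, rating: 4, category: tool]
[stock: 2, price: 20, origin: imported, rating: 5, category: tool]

Rejected, Rejected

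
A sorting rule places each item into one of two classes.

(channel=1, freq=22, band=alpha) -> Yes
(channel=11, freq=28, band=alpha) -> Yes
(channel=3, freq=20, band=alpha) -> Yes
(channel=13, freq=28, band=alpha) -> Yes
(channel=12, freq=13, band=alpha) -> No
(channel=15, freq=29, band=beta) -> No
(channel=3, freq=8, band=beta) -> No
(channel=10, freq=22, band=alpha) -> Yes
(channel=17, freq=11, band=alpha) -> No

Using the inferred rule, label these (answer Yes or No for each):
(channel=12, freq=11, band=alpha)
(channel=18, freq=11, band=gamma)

No, No

The common property of the 'Yes' items is: band is alpha AND freq ≥ 20. No 'No' item has it.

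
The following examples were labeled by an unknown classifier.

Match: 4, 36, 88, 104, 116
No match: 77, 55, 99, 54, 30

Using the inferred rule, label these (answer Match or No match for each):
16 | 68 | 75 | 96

Match, Match, No match, Match

Every 'Match' example satisfies: multiple of 4. None of the 'No match' examples do.
16: 16 = 4·4, qualifies → Match. 68: 68 = 4·17, qualifies → Match. 75: 75 = 4·18 + 3, does not satisfy this → No match. 96: 96 = 4·24, qualifies → Match.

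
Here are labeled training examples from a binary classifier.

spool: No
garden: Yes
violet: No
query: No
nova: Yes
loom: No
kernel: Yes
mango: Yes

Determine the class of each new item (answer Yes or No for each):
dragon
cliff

Yes, No

A rule that fits every label: contains 'n' — true of each 'Yes' example, false of each 'No' one.
dragon: has 'n' — fits, so Yes.
cliff: no 'n' — does not fit, so No.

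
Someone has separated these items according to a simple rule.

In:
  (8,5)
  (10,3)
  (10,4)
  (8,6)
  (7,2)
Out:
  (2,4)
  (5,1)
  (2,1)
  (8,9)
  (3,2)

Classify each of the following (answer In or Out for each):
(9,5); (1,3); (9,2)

The simplest hypothesis consistent with all the labels is: first > second AND sum ≥ 9.
(9,5) — 9 > 5, 9+5 = 14, hence In. (1,3) — 1 < 3, 1+3 = 4, hence Out. (9,2) — 9 > 2, 9+2 = 11, hence In.

In, Out, In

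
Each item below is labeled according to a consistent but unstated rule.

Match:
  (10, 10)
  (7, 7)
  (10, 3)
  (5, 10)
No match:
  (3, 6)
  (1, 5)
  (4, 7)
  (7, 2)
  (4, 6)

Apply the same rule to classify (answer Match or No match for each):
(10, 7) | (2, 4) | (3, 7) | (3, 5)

Match, No match, No match, No match

The rule appears to be: sum ≥ 13.
(10, 7) — 10+7 = 17, hence Match.
(2, 4) — 2+4 = 6, hence No match.
(3, 7) — 3+7 = 10, hence No match.
(3, 5) — 3+5 = 8, hence No match.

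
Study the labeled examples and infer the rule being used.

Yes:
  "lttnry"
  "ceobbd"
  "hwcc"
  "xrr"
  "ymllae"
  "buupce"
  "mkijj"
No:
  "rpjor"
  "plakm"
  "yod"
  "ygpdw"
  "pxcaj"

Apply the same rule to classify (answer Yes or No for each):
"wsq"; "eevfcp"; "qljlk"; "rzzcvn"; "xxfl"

The common property of the 'Yes' items is: has a double letter. No 'No' item has it.
No: "wsq", since no doubled letter. Yes: "eevfcp", since 'ee' doubled. No: "qljlk", since no doubled letter. Yes: "rzzcvn", since 'zz' doubled. Yes: "xxfl", since 'xx' doubled.

No, Yes, No, Yes, Yes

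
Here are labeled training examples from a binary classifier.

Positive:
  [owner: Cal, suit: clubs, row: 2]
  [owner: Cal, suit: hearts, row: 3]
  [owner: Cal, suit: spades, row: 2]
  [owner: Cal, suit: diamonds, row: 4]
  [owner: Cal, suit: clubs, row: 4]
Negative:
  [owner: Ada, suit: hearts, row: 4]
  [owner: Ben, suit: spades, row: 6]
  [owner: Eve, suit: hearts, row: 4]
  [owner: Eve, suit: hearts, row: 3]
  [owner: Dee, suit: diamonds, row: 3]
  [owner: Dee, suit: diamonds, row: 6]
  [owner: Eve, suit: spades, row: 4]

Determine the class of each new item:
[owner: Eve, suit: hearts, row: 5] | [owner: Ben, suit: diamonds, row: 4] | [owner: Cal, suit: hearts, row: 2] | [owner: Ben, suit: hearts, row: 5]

One predicate separates the groups cleanly: owner is Cal.
Negative: [owner: Eve, suit: hearts, row: 5], since owner is Eve.
Negative: [owner: Ben, suit: diamonds, row: 4], since owner is Ben.
Positive: [owner: Cal, suit: hearts, row: 2], since owner is Cal.
Negative: [owner: Ben, suit: hearts, row: 5], since owner is Ben.

Negative, Negative, Positive, Negative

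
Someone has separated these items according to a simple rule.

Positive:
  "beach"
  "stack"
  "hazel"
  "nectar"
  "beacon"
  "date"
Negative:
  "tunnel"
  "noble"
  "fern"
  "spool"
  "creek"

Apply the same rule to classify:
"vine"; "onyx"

Negative, Negative

'Positive' ⟺ contains 'a'.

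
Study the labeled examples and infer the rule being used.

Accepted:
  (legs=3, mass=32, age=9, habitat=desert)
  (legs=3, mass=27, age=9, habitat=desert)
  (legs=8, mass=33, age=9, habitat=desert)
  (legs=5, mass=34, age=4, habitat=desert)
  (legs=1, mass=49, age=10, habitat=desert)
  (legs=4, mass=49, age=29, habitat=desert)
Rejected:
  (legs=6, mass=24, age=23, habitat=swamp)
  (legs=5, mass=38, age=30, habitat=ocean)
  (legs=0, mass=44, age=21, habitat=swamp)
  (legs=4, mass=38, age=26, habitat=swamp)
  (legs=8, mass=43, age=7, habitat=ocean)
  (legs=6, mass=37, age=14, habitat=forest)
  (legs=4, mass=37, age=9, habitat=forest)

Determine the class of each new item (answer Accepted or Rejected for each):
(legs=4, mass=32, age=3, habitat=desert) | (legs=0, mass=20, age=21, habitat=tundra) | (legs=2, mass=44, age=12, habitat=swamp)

Accepted, Rejected, Rejected

Rule: habitat is desert. This holds for each 'Accepted' example and fails for each 'Rejected' one.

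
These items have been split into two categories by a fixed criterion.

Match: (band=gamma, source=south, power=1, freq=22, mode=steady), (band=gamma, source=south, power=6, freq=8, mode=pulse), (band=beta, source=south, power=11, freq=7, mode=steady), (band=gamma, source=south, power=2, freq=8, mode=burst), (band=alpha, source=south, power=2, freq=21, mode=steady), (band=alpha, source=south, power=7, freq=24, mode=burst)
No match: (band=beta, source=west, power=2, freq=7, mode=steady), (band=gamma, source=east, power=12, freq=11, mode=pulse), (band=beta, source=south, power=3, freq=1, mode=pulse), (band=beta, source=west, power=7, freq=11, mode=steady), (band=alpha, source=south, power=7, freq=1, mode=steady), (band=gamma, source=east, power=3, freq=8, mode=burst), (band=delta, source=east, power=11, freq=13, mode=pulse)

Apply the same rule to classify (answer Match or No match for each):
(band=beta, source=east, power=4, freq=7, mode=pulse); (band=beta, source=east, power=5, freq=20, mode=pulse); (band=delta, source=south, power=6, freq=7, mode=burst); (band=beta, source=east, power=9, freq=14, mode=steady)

The pattern is that an item is 'Match' exactly when: source is south AND freq ≥ 7.

No match, No match, Match, No match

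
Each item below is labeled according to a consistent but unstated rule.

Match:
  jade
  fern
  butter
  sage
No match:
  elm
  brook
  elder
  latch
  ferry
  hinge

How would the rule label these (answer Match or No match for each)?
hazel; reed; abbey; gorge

No match, Match, No match, No match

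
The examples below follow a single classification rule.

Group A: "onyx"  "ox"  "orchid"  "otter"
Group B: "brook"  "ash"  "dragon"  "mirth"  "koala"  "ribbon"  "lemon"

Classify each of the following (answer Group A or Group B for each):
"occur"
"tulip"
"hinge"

Group A, Group B, Group B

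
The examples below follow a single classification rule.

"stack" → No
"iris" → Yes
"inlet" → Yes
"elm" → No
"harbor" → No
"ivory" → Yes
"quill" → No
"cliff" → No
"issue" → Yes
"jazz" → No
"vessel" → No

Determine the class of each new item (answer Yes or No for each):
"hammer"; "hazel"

One predicate separates the groups cleanly: starts with 'i'.
No: "hammer", since starts with 'h'. No: "hazel", since starts with 'h'.

No, No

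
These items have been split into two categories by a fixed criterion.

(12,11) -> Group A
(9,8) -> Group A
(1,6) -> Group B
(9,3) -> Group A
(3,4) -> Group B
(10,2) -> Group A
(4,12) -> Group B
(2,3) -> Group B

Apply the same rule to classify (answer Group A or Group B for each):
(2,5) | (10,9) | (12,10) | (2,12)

Group B, Group A, Group A, Group B

The pattern is that an item is 'Group A' exactly when: first > second.
(2,5): 2 < 5, does not satisfy this → Group B.
(10,9): 10 > 9, qualifies → Group A.
(12,10): 12 > 10, qualifies → Group A.
(2,12): 2 < 12, does not satisfy this → Group B.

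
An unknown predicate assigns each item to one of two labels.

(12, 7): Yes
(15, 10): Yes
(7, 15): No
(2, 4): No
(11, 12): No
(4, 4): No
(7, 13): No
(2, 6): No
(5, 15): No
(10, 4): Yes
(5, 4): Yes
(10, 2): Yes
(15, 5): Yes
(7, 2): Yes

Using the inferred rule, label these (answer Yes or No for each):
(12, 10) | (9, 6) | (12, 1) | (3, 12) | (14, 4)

Yes, Yes, Yes, No, Yes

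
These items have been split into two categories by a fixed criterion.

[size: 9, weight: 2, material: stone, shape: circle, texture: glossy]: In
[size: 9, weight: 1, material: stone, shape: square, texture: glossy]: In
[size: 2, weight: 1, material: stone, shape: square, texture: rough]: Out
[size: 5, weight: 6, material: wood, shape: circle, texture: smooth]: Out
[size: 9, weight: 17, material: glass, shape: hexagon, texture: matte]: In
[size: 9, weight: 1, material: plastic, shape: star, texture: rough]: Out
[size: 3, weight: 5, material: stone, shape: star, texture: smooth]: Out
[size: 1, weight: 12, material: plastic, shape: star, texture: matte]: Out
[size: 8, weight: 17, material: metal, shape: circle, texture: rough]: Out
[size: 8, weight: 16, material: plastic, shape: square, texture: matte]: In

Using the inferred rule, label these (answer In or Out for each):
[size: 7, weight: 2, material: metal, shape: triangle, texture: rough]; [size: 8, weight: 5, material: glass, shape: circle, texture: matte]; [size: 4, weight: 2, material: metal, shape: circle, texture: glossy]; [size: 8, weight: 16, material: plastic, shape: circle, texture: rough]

Out, In, Out, Out

'In' ⟺ texture is not rough AND size ≥ 8.
[size: 7, weight: 2, material: metal, shape: triangle, texture: rough]: texture is rough, size = 7 — lacks this property, so Out.
[size: 8, weight: 5, material: glass, shape: circle, texture: matte]: texture is matte, size = 8 — satisfies this, so In.
[size: 4, weight: 2, material: metal, shape: circle, texture: glossy]: texture is glossy, size = 4 — lacks this property, so Out.
[size: 8, weight: 16, material: plastic, shape: circle, texture: rough]: texture is rough, size = 8 — lacks this property, so Out.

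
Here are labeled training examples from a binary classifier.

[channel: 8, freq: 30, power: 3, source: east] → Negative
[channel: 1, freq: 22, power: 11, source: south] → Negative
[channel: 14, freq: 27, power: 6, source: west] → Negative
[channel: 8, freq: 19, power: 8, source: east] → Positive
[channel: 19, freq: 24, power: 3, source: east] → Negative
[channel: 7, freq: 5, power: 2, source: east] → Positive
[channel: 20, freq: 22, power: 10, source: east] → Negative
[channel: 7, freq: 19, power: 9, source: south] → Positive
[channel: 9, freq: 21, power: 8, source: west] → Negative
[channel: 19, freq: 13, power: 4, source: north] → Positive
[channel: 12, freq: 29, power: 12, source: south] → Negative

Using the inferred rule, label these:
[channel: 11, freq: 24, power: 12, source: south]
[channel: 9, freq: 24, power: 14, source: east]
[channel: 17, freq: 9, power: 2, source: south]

Negative, Negative, Positive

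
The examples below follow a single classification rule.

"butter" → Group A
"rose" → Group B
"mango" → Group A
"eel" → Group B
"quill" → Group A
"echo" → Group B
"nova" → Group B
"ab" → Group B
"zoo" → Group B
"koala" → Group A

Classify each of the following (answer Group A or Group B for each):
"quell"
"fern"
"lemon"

All 'Group A' examples share one property — length ≥ 5 — and every 'Group B' example lacks it.
"quell": length 5 — qualifies, so Group A. "fern": length 4 — does not pass, so Group B. "lemon": length 5 — qualifies, so Group A.

Group A, Group B, Group A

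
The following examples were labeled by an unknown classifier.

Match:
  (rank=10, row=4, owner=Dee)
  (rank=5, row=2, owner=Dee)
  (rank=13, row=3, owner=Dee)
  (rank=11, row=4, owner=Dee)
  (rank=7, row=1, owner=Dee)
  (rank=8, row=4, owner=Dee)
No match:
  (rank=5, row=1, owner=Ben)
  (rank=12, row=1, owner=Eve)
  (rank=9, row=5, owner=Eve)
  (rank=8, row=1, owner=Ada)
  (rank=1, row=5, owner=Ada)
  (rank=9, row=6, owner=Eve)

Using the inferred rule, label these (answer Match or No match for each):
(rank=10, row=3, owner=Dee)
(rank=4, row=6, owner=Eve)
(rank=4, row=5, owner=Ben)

Every 'Match' example satisfies: owner is Dee. None of the 'No match' examples do.
Match: (rank=10, row=3, owner=Dee), since owner is Dee. No match: (rank=4, row=6, owner=Eve), since owner is Eve. No match: (rank=4, row=5, owner=Ben), since owner is Ben.

Match, No match, No match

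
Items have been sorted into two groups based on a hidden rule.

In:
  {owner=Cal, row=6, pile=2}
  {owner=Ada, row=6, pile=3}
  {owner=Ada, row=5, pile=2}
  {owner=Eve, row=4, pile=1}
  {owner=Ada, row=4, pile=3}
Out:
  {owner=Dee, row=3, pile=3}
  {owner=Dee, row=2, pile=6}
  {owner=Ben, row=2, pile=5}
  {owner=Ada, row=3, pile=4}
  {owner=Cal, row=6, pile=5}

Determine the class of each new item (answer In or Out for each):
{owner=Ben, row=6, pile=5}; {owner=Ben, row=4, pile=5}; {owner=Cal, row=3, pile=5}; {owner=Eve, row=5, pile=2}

Out, Out, Out, In

All 'In' examples share one property — row ≥ 4 AND pile ≤ 3 — and every 'Out' example lacks it.
{owner=Ben, row=6, pile=5} → row = 6, pile = 5 → Out.
{owner=Ben, row=4, pile=5} → row = 4, pile = 5 → Out.
{owner=Cal, row=3, pile=5} → row = 3, pile = 5 → Out.
{owner=Eve, row=5, pile=2} → row = 5, pile = 2 → In.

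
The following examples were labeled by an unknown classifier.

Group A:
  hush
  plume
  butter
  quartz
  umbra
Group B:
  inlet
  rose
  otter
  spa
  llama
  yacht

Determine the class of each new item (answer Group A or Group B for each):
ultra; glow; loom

Every 'Group A' example satisfies: contains 'u'. None of the 'Group B' examples do.
Group A: ultra, since has 'u'. Group B: glow, since no 'u'. Group B: loom, since no 'u'.

Group A, Group B, Group B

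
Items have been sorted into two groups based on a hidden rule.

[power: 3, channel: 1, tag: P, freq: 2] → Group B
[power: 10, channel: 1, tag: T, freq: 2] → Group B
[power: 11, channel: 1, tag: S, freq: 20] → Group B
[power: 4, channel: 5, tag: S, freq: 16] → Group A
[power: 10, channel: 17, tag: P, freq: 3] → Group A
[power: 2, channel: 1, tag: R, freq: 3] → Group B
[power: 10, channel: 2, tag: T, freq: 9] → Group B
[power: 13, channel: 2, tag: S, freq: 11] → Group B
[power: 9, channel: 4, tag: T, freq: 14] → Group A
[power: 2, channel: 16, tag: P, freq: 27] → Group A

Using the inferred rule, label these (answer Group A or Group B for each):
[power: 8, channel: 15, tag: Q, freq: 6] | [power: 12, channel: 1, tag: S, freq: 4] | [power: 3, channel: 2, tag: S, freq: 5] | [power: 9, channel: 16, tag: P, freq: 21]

'Group A' ⟺ channel ≥ 4.

Group A, Group B, Group B, Group A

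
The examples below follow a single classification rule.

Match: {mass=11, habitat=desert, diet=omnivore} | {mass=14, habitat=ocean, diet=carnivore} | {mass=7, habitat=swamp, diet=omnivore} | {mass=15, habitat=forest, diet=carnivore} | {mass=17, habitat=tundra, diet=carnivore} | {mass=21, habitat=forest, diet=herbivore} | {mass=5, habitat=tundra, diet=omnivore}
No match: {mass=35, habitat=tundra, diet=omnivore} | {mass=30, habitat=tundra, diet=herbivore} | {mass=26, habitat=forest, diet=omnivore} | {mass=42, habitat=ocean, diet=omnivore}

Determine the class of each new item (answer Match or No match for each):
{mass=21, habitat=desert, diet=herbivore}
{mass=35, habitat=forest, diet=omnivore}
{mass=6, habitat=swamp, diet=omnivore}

The classifier is using: mass ≤ 21.

Match, No match, Match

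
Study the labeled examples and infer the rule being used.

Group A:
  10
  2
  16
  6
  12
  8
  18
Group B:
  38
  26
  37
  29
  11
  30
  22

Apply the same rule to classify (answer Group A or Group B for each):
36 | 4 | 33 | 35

The pattern is that an item is 'Group A' exactly when: even AND at most 18.
36: 36 is even, 36 > 18 — doesn't qualify, so Group B. 4: 4 is even, 4 ≤ 18 — meets the rule, so Group A. 33: 33 is odd, 33 > 18 — doesn't qualify, so Group B. 35: 35 is odd, 35 > 18 — doesn't qualify, so Group B.

Group B, Group A, Group B, Group B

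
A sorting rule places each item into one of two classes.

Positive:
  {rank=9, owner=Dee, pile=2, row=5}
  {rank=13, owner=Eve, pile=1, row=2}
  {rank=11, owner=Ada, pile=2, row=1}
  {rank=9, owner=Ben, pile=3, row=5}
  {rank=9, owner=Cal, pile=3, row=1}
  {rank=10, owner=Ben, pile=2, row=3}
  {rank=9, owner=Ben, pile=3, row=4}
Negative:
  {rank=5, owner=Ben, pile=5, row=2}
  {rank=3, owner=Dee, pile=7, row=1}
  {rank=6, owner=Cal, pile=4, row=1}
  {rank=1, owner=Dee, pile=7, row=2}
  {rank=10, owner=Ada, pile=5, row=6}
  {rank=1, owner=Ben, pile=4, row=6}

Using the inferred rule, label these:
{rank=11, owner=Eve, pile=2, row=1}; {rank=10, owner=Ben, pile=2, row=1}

The pattern is that an item is 'Positive' exactly when: pile ≤ 3.
Positive: {rank=11, owner=Eve, pile=2, row=1}, since pile = 2. Positive: {rank=10, owner=Ben, pile=2, row=1}, since pile = 2.

Positive, Positive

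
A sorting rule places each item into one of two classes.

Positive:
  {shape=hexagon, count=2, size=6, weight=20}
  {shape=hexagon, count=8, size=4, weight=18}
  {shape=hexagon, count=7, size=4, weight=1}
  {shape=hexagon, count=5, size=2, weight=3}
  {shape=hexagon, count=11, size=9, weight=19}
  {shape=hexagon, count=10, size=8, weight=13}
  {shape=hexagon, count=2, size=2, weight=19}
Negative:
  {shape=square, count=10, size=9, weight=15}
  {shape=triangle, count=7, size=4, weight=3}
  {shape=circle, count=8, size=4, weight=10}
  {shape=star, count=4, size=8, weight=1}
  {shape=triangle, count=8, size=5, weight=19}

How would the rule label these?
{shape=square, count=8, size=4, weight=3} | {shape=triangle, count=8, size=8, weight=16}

Negative, Negative

'Positive' ⟺ shape is hexagon.
{shape=square, count=8, size=4, weight=3}: shape is square, fails this test → Negative.
{shape=triangle, count=8, size=8, weight=16}: shape is triangle, fails this test → Negative.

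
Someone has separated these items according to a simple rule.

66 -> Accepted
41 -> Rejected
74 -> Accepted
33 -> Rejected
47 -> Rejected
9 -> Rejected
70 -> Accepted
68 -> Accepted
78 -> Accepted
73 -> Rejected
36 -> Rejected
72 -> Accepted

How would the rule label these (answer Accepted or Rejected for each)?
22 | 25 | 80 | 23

Rejected, Rejected, Accepted, Rejected

The distinguishing property — even AND at least 41 — holds for all the 'Accepted' cases and none of the 'Rejected' cases.
22: 22 is even, 22 < 41, fails the rule → Rejected. 25: 25 is odd, 25 < 41, fails the rule → Rejected. 80: 80 is even, 80 ≥ 41, qualifies → Accepted. 23: 23 is odd, 23 < 41, fails the rule → Rejected.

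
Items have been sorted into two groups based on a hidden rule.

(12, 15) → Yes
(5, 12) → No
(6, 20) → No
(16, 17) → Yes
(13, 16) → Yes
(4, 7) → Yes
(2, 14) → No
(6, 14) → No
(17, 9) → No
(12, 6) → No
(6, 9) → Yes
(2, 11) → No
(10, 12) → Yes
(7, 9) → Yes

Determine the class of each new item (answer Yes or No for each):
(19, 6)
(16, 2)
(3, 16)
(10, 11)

The common property of the 'Yes' items is: |first − second| ≤ 3. No 'No' item has it.

No, No, No, Yes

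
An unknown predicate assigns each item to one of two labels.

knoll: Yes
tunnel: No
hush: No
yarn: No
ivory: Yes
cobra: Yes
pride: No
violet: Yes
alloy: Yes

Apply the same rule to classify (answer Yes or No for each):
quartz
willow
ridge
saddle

A rule that fits every label: contains 'o' — true of each 'Yes' example, false of each 'No' one.

No, Yes, No, No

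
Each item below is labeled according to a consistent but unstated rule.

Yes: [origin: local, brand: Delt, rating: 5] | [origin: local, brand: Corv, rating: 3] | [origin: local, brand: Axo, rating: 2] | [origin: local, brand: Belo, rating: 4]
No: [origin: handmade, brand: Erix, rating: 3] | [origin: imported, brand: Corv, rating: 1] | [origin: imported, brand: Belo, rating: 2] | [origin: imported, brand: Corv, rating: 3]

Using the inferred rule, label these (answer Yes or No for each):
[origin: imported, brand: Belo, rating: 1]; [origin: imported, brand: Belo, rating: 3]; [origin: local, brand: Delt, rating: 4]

The common property of the 'Yes' items is: origin is local. No 'No' item has it.
[origin: imported, brand: Belo, rating: 1] → origin is imported → No. [origin: imported, brand: Belo, rating: 3] → origin is imported → No. [origin: local, brand: Delt, rating: 4] → origin is local → Yes.

No, No, Yes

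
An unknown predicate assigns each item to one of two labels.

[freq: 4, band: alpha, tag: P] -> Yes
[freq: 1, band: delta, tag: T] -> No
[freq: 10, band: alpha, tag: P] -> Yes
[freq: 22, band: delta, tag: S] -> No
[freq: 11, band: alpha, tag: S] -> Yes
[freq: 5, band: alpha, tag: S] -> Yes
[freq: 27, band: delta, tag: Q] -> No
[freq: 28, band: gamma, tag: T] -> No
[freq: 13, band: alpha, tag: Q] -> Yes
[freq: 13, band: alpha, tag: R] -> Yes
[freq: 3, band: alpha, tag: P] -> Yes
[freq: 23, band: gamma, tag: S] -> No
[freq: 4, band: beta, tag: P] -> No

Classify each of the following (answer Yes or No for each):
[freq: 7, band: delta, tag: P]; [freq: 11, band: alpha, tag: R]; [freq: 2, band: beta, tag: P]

Every 'Yes' example satisfies: band is alpha. None of the 'No' examples do.

No, Yes, No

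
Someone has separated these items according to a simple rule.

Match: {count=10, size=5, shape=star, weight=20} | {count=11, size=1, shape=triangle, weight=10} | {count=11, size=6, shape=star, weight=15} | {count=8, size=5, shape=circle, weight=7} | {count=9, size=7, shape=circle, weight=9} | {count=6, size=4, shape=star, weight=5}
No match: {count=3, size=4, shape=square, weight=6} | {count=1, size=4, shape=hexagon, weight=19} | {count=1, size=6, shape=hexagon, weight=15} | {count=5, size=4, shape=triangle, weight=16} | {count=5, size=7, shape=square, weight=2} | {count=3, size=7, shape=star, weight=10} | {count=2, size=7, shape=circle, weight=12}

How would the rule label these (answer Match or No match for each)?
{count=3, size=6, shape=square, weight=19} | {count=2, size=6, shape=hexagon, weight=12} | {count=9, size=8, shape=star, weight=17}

No match, No match, Match

The distinguishing property — count ≥ 6 — holds for all the 'Match' cases and none of the 'No match' cases.
{count=3, size=6, shape=square, weight=19}: No match (count = 3). {count=2, size=6, shape=hexagon, weight=12}: No match (count = 2). {count=9, size=8, shape=star, weight=17}: Match (count = 9).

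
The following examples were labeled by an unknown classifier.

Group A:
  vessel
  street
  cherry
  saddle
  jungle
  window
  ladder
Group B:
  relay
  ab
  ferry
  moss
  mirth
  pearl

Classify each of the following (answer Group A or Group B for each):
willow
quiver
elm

The common property of the 'Group A' items is: length 6. No 'Group B' item has it.
willow — length 6, hence Group A. quiver — length 6, hence Group A. elm — length 3, hence Group B.

Group A, Group A, Group B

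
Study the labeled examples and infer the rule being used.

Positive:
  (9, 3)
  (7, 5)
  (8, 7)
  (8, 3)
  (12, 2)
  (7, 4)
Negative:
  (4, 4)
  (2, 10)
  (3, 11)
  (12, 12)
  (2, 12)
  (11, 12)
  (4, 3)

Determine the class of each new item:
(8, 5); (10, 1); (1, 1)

Positive, Positive, Negative

The pattern is that an item is 'Positive' exactly when: first > second AND sum ≥ 8.
(8, 5): Positive (8 > 5, 8+5 = 13).
(10, 1): Positive (10 > 1, 10+1 = 11).
(1, 1): Negative (1 = 1, 1+1 = 2).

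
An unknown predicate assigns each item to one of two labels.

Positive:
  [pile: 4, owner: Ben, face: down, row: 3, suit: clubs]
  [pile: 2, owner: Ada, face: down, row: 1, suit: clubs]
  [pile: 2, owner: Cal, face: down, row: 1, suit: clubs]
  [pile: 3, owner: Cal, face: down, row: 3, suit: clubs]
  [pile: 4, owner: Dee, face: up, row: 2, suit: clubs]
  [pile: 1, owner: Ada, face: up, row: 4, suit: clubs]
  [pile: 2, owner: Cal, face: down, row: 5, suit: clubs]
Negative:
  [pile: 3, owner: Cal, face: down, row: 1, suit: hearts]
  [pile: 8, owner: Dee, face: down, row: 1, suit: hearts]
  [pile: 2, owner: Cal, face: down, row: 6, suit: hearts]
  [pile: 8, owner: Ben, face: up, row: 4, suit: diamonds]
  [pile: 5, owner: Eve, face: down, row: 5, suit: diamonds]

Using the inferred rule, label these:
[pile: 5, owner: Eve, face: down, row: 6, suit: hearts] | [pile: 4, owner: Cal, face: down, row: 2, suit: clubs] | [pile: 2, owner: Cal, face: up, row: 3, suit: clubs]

The pattern is that an item is 'Positive' exactly when: suit is clubs.
[pile: 5, owner: Eve, face: down, row: 6, suit: hearts]: suit is hearts — does not satisfy this, so Negative.
[pile: 4, owner: Cal, face: down, row: 2, suit: clubs]: suit is clubs — has this property, so Positive.
[pile: 2, owner: Cal, face: up, row: 3, suit: clubs]: suit is clubs — has this property, so Positive.

Negative, Positive, Positive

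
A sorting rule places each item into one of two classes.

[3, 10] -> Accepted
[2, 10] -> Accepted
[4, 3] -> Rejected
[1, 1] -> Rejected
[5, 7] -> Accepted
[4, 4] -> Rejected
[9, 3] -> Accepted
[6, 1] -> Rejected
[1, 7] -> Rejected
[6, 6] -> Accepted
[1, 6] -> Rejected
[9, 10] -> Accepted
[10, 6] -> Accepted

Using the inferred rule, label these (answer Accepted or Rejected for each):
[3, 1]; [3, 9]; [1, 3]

A rule that fits every label: sum ≥ 12 — true of each 'Accepted' example, false of each 'Rejected' one.
[3, 1]: Rejected (3+1 = 4).
[3, 9]: Accepted (3+9 = 12).
[1, 3]: Rejected (1+3 = 4).

Rejected, Accepted, Rejected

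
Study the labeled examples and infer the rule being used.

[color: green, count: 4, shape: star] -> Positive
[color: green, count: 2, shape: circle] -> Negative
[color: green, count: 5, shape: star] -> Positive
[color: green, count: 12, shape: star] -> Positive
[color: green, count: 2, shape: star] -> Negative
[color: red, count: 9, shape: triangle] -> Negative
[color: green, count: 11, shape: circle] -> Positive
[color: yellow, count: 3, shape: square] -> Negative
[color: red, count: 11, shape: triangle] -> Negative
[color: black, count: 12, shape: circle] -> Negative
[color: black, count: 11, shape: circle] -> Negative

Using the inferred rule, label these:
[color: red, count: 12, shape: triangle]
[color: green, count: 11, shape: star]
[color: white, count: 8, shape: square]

Rule: color is green AND count ≥ 3. This holds for each 'Positive' example and fails for each 'Negative' one.
Negative: [color: red, count: 12, shape: triangle], since color is red, count = 12. Positive: [color: green, count: 11, shape: star], since color is green, count = 11. Negative: [color: white, count: 8, shape: square], since color is white, count = 8.

Negative, Positive, Negative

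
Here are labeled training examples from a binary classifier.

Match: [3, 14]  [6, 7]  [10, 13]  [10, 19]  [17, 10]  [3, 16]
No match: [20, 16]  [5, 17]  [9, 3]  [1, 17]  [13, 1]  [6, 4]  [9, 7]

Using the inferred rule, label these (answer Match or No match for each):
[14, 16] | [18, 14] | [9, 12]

No match, No match, Match

Rule: sum is odd. This holds for each 'Match' example and fails for each 'No match' one.
[14, 16]: No match (14+16 = 30). [18, 14]: No match (18+14 = 32). [9, 12]: Match (9+12 = 21).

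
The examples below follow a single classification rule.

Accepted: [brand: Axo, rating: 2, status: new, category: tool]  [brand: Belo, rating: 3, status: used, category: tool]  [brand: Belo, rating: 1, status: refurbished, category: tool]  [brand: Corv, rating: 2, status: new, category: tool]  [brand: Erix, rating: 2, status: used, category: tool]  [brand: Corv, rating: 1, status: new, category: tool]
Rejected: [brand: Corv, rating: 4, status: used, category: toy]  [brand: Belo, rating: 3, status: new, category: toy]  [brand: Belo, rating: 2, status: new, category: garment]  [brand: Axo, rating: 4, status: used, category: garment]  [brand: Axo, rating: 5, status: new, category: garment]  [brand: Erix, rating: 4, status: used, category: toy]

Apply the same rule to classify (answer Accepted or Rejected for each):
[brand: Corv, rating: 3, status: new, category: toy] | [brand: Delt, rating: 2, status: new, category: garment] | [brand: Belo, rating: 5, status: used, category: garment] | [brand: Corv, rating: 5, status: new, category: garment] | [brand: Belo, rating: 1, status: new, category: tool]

The distinguishing property — category is tool — holds for all the 'Accepted' cases and none of the 'Rejected' cases.
Rejected: [brand: Corv, rating: 3, status: new, category: toy], since category is toy.
Rejected: [brand: Delt, rating: 2, status: new, category: garment], since category is garment.
Rejected: [brand: Belo, rating: 5, status: used, category: garment], since category is garment.
Rejected: [brand: Corv, rating: 5, status: new, category: garment], since category is garment.
Accepted: [brand: Belo, rating: 1, status: new, category: tool], since category is tool.

Rejected, Rejected, Rejected, Rejected, Accepted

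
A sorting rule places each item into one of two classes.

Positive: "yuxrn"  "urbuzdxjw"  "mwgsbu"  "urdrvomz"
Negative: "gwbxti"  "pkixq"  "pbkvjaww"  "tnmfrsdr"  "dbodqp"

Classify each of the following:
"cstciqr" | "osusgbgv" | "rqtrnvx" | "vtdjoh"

Negative, Positive, Negative, Negative

Checking candidate rules against both groups, what survives is: contains 'u'.
"cstciqr" → no 'u' → Negative. "osusgbgv" → has 'u' → Positive. "rqtrnvx" → no 'u' → Negative. "vtdjoh" → no 'u' → Negative.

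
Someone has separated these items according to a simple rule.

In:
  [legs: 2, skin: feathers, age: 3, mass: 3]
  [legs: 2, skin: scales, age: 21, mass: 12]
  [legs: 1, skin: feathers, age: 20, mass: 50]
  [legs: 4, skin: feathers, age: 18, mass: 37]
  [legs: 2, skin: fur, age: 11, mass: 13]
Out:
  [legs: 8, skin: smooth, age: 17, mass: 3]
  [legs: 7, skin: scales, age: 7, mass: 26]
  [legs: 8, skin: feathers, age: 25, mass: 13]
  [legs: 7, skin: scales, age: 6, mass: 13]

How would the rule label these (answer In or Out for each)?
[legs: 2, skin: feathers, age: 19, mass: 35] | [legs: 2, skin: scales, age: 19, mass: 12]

In, In

The simplest hypothesis consistent with all the labels is: legs ≤ 4.
[legs: 2, skin: feathers, age: 19, mass: 35] → legs = 2 → In.
[legs: 2, skin: scales, age: 19, mass: 12] → legs = 2 → In.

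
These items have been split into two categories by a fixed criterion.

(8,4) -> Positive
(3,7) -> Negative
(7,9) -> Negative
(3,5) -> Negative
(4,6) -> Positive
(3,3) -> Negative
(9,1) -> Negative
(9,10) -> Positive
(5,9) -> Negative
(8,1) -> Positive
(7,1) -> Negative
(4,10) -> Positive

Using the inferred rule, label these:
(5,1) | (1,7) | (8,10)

Comparing the two groups points to one rule — product is even.
(5,1): 5·1 = 5 — does not fit, so Negative.
(1,7): 1·7 = 7 — does not fit, so Negative.
(8,10): 8·10 = 80 — satisfies this, so Positive.

Negative, Negative, Positive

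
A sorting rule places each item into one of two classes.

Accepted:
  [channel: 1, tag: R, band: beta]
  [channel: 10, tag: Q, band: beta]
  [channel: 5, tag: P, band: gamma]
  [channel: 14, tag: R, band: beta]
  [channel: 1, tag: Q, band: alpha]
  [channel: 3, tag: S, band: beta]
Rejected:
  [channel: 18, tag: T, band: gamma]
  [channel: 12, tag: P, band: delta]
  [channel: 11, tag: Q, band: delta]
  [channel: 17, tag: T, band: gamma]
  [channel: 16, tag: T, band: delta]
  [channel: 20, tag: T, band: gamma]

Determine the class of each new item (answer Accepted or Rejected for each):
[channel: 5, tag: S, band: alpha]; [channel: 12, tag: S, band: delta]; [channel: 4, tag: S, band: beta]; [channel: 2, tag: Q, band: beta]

The pattern is that an item is 'Accepted' exactly when: tag is R OR channel ≤ 10.
[channel: 5, tag: S, band: alpha]: tag is S, channel = 5, fits → Accepted. [channel: 12, tag: S, band: delta]: tag is S, channel = 12, doesn't qualify → Rejected. [channel: 4, tag: S, band: beta]: tag is S, channel = 4, fits → Accepted. [channel: 2, tag: Q, band: beta]: tag is Q, channel = 2, fits → Accepted.

Accepted, Rejected, Accepted, Accepted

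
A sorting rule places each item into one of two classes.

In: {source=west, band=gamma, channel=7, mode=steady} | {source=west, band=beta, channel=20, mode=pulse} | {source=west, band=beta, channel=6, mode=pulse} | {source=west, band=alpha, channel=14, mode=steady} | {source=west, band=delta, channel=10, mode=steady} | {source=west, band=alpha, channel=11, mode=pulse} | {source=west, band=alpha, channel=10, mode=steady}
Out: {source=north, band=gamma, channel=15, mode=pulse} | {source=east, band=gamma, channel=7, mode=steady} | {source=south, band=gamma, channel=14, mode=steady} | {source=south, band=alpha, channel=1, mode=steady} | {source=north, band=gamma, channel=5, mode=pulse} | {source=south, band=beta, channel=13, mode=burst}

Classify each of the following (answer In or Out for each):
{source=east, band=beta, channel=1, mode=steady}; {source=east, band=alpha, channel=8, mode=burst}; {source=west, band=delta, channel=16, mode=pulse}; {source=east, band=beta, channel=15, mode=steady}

Out, Out, In, Out

Rule: source is west. This holds for each 'In' example and fails for each 'Out' one.
Out: {source=east, band=beta, channel=1, mode=steady}, since source is east. Out: {source=east, band=alpha, channel=8, mode=burst}, since source is east. In: {source=west, band=delta, channel=16, mode=pulse}, since source is west. Out: {source=east, band=beta, channel=15, mode=steady}, since source is east.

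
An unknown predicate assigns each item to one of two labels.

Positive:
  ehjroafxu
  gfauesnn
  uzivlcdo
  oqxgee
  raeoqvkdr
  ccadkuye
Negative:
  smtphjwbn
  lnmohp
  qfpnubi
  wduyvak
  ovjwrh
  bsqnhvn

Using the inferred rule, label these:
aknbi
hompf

Negative, Negative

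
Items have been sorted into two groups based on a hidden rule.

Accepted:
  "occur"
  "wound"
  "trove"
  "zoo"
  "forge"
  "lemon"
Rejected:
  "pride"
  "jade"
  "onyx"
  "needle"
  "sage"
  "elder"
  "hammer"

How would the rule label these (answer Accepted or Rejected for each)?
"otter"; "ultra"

Accepted, Rejected

All 'Accepted' examples share one property — odd length AND contains 'o' — and every 'Rejected' example lacks it.
"otter" — length 5, has 'o', hence Accepted. "ultra" — length 5, no 'o', hence Rejected.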